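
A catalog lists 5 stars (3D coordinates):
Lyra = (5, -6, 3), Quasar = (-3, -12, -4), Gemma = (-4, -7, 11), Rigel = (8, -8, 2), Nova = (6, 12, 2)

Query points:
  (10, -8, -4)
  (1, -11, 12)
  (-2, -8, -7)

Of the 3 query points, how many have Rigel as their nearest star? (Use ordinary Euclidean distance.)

(10, -8, -4) — d² to each: Lyra:78, Quasar:185, Gemma:422, Rigel:40, Nova:452 → nearest is Rigel
(1, -11, 12) — d² to each: Lyra:122, Quasar:273, Gemma:42, Rigel:158, Nova:654 → nearest is Gemma
(-2, -8, -7) — d² to each: Lyra:153, Quasar:26, Gemma:329, Rigel:181, Nova:545 → nearest is Quasar
1 of the 3 points has Rigel as nearest.

1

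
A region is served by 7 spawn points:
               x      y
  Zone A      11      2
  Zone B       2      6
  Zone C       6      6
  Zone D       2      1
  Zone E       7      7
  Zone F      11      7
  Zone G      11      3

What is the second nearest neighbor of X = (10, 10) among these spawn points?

Zone E

Squared Euclidean distances:
d²(X, Zone A) = (10−11)² + (10−2)² = 1 + 64 = 65
d²(X, Zone B) = (10−2)² + (10−6)² = 64 + 16 = 80
d²(X, Zone C) = (10−6)² + (10−6)² = 16 + 16 = 32
d²(X, Zone D) = (10−2)² + (10−1)² = 64 + 81 = 145
d²(X, Zone E) = (10−7)² + (10−7)² = 9 + 9 = 18
d²(X, Zone F) = (10−11)² + (10−7)² = 1 + 9 = 10
d²(X, Zone G) = (10−11)² + (10−3)² = 1 + 49 = 50
Sorted ascending: Zone F, Zone E, Zone C, … — the second-nearest is Zone E.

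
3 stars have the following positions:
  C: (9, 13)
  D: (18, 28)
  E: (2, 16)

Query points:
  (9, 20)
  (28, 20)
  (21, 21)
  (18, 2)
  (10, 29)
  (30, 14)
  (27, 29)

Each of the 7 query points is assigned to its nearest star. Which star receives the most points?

(9, 20) — d² to each: C:49, D:145, E:65 → nearest is C
(28, 20) — d² to each: C:410, D:164, E:692 → nearest is D
(21, 21) — d² to each: C:208, D:58, E:386 → nearest is D
(18, 2) — d² to each: C:202, D:676, E:452 → nearest is C
(10, 29) — d² to each: C:257, D:65, E:233 → nearest is D
(30, 14) — d² to each: C:442, D:340, E:788 → nearest is D
(27, 29) — d² to each: C:580, D:82, E:794 → nearest is D
Tally — C:2, D:5. D captures the most (5).

D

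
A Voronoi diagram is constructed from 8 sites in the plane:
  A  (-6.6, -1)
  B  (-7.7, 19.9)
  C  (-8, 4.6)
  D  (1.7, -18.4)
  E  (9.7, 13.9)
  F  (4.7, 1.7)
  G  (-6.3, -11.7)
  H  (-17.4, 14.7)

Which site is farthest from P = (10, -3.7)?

H

Since √ is increasing, it suffices to compare squared distances:
|PA|² = (10−(-6.6))² + (-3.7−(-1))² = 275.56 + 7.29 = 282.85
|PB|² = (10−(-7.7))² + (-3.7−19.9)² = 313.29 + 556.96 = 870.25
|PC|² = (10−(-8))² + (-3.7−4.6)² = 324 + 68.89 = 392.89
|PD|² = (10−1.7)² + (-3.7−(-18.4))² = 68.89 + 216.09 = 284.98
|PE|² = (10−9.7)² + (-3.7−13.9)² = 0.09 + 309.76 = 309.85
|PF|² = (10−4.7)² + (-3.7−1.7)² = 28.09 + 29.16 = 57.25
|PG|² = (10−(-6.3))² + (-3.7−(-11.7))² = 265.69 + 64 = 329.69
|PH|² = (10−(-17.4))² + (-3.7−14.7)² = 750.76 + 338.56 = 1089.32
The largest is to H.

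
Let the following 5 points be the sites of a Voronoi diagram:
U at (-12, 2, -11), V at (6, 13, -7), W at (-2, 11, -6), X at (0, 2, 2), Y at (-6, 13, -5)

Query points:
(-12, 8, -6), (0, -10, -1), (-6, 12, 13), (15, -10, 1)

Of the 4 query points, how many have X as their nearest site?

3

(-12, 8, -6) — d² to each: U:61, V:350, W:109, X:244, Y:62 → nearest is U
(0, -10, -1) — d² to each: U:388, V:601, W:470, X:153, Y:581 → nearest is X
(-6, 12, 13) — d² to each: U:712, V:545, W:378, X:257, Y:325 → nearest is X
(15, -10, 1) — d² to each: U:1017, V:674, W:779, X:370, Y:1006 → nearest is X
3 of the 4 points have X as nearest.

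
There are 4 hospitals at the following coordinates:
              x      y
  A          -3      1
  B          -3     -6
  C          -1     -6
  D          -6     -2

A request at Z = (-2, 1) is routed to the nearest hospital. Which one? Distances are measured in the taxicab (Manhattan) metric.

A

d(Z,A) = |-2−(-3)| + |1−1| = 1 + 0 = 1
d(Z,B) = |-2−(-3)| + |1−(-6)| = 1 + 7 = 8
d(Z,C) = |-2−(-1)| + |1−(-6)| = 1 + 7 = 8
d(Z,D) = |-2−(-6)| + |1−(-2)| = 4 + 3 = 7
The smallest is to A, so Z lies in the Voronoi region of A.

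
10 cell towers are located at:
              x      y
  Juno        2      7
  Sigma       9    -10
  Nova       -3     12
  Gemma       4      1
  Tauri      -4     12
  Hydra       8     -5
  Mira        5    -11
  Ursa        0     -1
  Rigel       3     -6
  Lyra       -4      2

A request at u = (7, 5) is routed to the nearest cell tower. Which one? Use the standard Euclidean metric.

Gemma

Squared Euclidean distances:
d²(u, Juno) = 25 + 4 = 29
d²(u, Sigma) = 4 + 225 = 229
d²(u, Nova) = 100 + 49 = 149
d²(u, Gemma) = 9 + 16 = 25
d²(u, Tauri) = 121 + 49 = 170
d²(u, Hydra) = 1 + 100 = 101
d²(u, Mira) = 4 + 256 = 260
d²(u, Ursa) = 49 + 36 = 85
d²(u, Rigel) = 16 + 121 = 137
d²(u, Lyra) = 121 + 9 = 130
The smallest is to Gemma, so u lies in the Voronoi region of Gemma.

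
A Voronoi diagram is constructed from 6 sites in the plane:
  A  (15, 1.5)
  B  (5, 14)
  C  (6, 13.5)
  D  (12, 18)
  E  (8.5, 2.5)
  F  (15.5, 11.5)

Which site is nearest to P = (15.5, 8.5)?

Compare squared distances (the ordering matches that of the actual distances):
|PA|² = (15.5−15)² + (8.5−1.5)² = 0.25 + 49 = 49.25
|PB|² = (15.5−5)² + (8.5−14)² = 110.25 + 30.25 = 140.5
|PC|² = (15.5−6)² + (8.5−13.5)² = 90.25 + 25 = 115.25
|PD|² = (15.5−12)² + (8.5−18)² = 12.25 + 90.25 = 102.5
|PE|² = (15.5−8.5)² + (8.5−2.5)² = 49 + 36 = 85
|PF|² = (15.5−15.5)² + (8.5−11.5)² = 0 + 9 = 9
F is nearest.

F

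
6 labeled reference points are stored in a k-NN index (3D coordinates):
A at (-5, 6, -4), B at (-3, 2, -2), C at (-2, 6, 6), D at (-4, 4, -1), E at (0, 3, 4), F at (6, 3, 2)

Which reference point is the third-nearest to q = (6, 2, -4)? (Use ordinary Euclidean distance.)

Since √ is increasing, it suffices to compare squared distances:
|qA|² = (6−(-5))² + (2−6)² + (-4−(-4))² = 121 + 16 + 0 = 137
|qB|² = (6−(-3))² + (2−2)² + (-4−(-2))² = 81 + 0 + 4 = 85
|qC|² = (6−(-2))² + (2−6)² + (-4−6)² = 64 + 16 + 100 = 180
|qD|² = (6−(-4))² + (2−4)² + (-4−(-1))² = 100 + 4 + 9 = 113
|qE|² = (6−0)² + (2−3)² + (-4−4)² = 36 + 1 + 64 = 101
|qF|² = (6−6)² + (2−3)² + (-4−2)² = 0 + 1 + 36 = 37
Sorted ascending: F, B, E, D, … — the third-nearest is E.

E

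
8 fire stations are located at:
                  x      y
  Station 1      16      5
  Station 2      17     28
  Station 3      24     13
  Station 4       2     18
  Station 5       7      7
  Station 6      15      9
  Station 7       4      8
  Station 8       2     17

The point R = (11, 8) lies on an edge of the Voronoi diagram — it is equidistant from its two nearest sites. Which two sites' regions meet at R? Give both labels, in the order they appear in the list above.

Squared distances from R to each site:
d²(R, Station 1) = (11−16)² + (8−5)² = 25 + 9 = 34
d²(R, Station 2) = (11−17)² + (8−28)² = 36 + 400 = 436
d²(R, Station 3) = (11−24)² + (8−13)² = 169 + 25 = 194
d²(R, Station 4) = (11−2)² + (8−18)² = 81 + 100 = 181
d²(R, Station 5) = (11−7)² + (8−7)² = 16 + 1 = 17
d²(R, Station 6) = (11−15)² + (8−9)² = 16 + 1 = 17
d²(R, Station 7) = (11−4)² + (8−8)² = 49 + 0 = 49
d²(R, Station 8) = (11−2)² + (8−17)² = 81 + 81 = 162
R is equidistant from Station 5 and Station 6 (both at squared distance 17), and every other site is strictly farther — so R lies on the Station 5–Station 6 Voronoi edge.

Station 5 and Station 6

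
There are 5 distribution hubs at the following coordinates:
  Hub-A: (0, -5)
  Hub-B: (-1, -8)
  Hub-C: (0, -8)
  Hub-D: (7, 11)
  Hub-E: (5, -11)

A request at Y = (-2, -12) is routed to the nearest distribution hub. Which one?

Hub-B

Compare squared distances (the ordering matches that of the actual distances):
d²(Y, Hub-A) = (-2−0)² + (-12−(-5))² = 4 + 49 = 53
d²(Y, Hub-B) = (-2−(-1))² + (-12−(-8))² = 1 + 16 = 17
d²(Y, Hub-C) = (-2−0)² + (-12−(-8))² = 4 + 16 = 20
d²(Y, Hub-D) = (-2−7)² + (-12−11)² = 81 + 529 = 610
d²(Y, Hub-E) = (-2−5)² + (-12−(-11))² = 49 + 1 = 50
The smallest is to Hub-B, so Y lies in the Voronoi region of Hub-B.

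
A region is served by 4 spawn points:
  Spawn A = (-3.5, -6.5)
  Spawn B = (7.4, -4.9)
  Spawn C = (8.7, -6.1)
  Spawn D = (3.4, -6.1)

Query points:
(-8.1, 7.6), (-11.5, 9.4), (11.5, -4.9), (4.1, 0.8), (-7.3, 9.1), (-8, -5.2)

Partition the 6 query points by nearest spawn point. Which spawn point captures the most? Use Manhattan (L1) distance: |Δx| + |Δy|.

Spawn A

(-8.1, 7.6) — d to each: Spawn A:18.7, Spawn B:28, Spawn C:30.5, Spawn D:25.2 → nearest is Spawn A
(-11.5, 9.4) — d to each: Spawn A:23.9, Spawn B:33.2, Spawn C:35.7, Spawn D:30.4 → nearest is Spawn A
(11.5, -4.9) — d to each: Spawn A:16.6, Spawn B:4.1, Spawn C:4, Spawn D:9.3 → nearest is Spawn C
(4.1, 0.8) — d to each: Spawn A:14.9, Spawn B:9, Spawn C:11.5, Spawn D:7.6 → nearest is Spawn D
(-7.3, 9.1) — d to each: Spawn A:19.4, Spawn B:28.7, Spawn C:31.2, Spawn D:25.9 → nearest is Spawn A
(-8, -5.2) — d to each: Spawn A:5.8, Spawn B:15.7, Spawn C:17.6, Spawn D:12.3 → nearest is Spawn A
Tally — Spawn A:4, Spawn C:1, Spawn D:1. Spawn A captures the most (4).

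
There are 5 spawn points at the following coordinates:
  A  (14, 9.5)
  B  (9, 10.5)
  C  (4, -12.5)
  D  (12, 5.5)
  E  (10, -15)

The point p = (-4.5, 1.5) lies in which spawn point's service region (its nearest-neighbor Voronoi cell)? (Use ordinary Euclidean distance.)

Compare squared distances (the ordering matches that of the actual distances):
|pA|² = (-4.5−14)² + (1.5−9.5)² = 342.25 + 64 = 406.25
|pB|² = (-4.5−9)² + (1.5−10.5)² = 182.25 + 81 = 263.25
|pC|² = (-4.5−4)² + (1.5−(-12.5))² = 72.25 + 196 = 268.25
|pD|² = (-4.5−12)² + (1.5−5.5)² = 272.25 + 16 = 288.25
|pE|² = (-4.5−10)² + (1.5−(-15))² = 210.25 + 272.25 = 482.5
The smallest is to B, so p lies in the Voronoi region of B.

B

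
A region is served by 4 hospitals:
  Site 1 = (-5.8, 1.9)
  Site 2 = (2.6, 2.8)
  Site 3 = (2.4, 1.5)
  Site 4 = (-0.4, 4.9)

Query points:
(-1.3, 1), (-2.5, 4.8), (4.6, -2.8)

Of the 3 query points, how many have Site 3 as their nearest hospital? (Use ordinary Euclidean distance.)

2

(-1.3, 1) — d² to each: Site 1:21.06, Site 2:18.45, Site 3:13.94, Site 4:16.02 → nearest is Site 3
(-2.5, 4.8) — d² to each: Site 1:19.3, Site 2:30.01, Site 3:34.9, Site 4:4.42 → nearest is Site 4
(4.6, -2.8) — d² to each: Site 1:130.25, Site 2:35.36, Site 3:23.33, Site 4:84.29 → nearest is Site 3
2 of the 3 points have Site 3 as nearest.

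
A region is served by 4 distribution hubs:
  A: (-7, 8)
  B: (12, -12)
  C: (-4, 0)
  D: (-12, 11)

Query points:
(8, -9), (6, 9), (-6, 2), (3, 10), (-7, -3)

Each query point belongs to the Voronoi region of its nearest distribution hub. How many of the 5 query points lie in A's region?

2

(8, -9) — d² to each: A:514, B:25, C:225, D:800 → nearest is B
(6, 9) — d² to each: A:170, B:477, C:181, D:328 → nearest is A
(-6, 2) — d² to each: A:37, B:520, C:8, D:117 → nearest is C
(3, 10) — d² to each: A:104, B:565, C:149, D:226 → nearest is A
(-7, -3) — d² to each: A:121, B:442, C:18, D:221 → nearest is C
2 of the 5 points have A as nearest.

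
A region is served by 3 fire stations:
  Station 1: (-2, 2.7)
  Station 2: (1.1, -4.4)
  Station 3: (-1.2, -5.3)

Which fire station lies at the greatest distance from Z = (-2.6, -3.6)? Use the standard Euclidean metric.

Station 1

Since √ is increasing, it suffices to compare squared distances:
d²(Z, Station 1) = 0.36 + 39.69 = 40.05
d²(Z, Station 2) = 13.69 + 0.64 = 14.33
d²(Z, Station 3) = 1.96 + 2.89 = 4.85
The largest is to Station 1.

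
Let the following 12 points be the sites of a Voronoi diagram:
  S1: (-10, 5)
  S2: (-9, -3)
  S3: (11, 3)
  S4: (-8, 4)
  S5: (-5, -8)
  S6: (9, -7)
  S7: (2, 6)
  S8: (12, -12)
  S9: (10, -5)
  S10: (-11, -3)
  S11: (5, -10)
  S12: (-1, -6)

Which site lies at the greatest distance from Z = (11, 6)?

Compare squared distances (the ordering matches that of the actual distances):
|ZS1|² = (11−(-10))² + (6−5)² = 441 + 1 = 442
|ZS2|² = (11−(-9))² + (6−(-3))² = 400 + 81 = 481
|ZS3|² = (11−11)² + (6−3)² = 0 + 9 = 9
|ZS4|² = (11−(-8))² + (6−4)² = 361 + 4 = 365
|ZS5|² = (11−(-5))² + (6−(-8))² = 256 + 196 = 452
|ZS6|² = (11−9)² + (6−(-7))² = 4 + 169 = 173
|ZS7|² = (11−2)² + (6−6)² = 81 + 0 = 81
|ZS8|² = (11−12)² + (6−(-12))² = 1 + 324 = 325
|ZS9|² = (11−10)² + (6−(-5))² = 1 + 121 = 122
d²(Z, S10) = (11−(-11))² + (6−(-3))² = 484 + 81 = 565
d²(Z, S11) = (11−5)² + (6−(-10))² = 36 + 256 = 292
d²(Z, S12) = (11−(-1))² + (6−(-6))² = 144 + 144 = 288
The largest is to S10.

S10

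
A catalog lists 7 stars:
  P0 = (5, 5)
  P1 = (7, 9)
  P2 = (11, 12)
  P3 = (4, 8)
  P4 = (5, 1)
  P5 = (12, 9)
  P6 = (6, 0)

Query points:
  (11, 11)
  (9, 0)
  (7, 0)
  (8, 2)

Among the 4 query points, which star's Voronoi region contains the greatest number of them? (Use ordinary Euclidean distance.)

(11, 11) — d² to each: P0:72, P1:20, P2:1, P3:58, P4:136, P5:5, P6:146 → nearest is P2
(9, 0) — d² to each: P0:41, P1:85, P2:148, P3:89, P4:17, P5:90, P6:9 → nearest is P6
(7, 0) — d² to each: P0:29, P1:81, P2:160, P3:73, P4:5, P5:106, P6:1 → nearest is P6
(8, 2) — d² to each: P0:18, P1:50, P2:109, P3:52, P4:10, P5:65, P6:8 → nearest is P6
Tally — P2:1, P6:3. P6 captures the most (3).

P6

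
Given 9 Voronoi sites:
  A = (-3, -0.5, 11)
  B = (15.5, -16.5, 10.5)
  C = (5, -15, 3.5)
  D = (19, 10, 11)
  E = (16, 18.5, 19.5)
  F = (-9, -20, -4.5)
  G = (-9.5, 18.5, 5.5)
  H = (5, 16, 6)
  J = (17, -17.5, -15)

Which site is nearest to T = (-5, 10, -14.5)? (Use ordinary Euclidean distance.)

G

Squared Euclidean distances:
|TA|² = (-5−(-3))² + (10−(-0.5))² + (-14.5−11)² = 4 + 110.25 + 650.25 = 764.5
|TB|² = (-5−15.5)² + (10−(-16.5))² + (-14.5−10.5)² = 420.25 + 702.25 + 625 = 1747.5
|TC|² = (-5−5)² + (10−(-15))² + (-14.5−3.5)² = 100 + 625 + 324 = 1049
|TD|² = (-5−19)² + (10−10)² + (-14.5−11)² = 576 + 0 + 650.25 = 1226.25
|TE|² = (-5−16)² + (10−18.5)² + (-14.5−19.5)² = 441 + 72.25 + 1156 = 1669.25
|TF|² = (-5−(-9))² + (10−(-20))² + (-14.5−(-4.5))² = 16 + 900 + 100 = 1016
|TG|² = (-5−(-9.5))² + (10−18.5)² + (-14.5−5.5)² = 20.25 + 72.25 + 400 = 492.5
|TH|² = (-5−5)² + (10−16)² + (-14.5−6)² = 100 + 36 + 420.25 = 556.25
|TJ|² = (-5−17)² + (10−(-17.5))² + (-14.5−(-15))² = 484 + 756.25 + 0.25 = 1240.5
The smallest is to G, so T lies in the Voronoi region of G.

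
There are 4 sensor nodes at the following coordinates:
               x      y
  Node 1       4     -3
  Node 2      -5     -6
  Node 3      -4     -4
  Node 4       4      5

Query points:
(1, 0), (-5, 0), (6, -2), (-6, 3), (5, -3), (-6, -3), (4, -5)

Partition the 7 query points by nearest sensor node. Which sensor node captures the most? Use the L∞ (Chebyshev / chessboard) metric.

Node 1

(1, 0) — d to each: Node 1:3, Node 2:6, Node 3:5, Node 4:5 → nearest is Node 1
(-5, 0) — d to each: Node 1:9, Node 2:6, Node 3:4, Node 4:9 → nearest is Node 3
(6, -2) — d to each: Node 1:2, Node 2:11, Node 3:10, Node 4:7 → nearest is Node 1
(-6, 3) — d to each: Node 1:10, Node 2:9, Node 3:7, Node 4:10 → nearest is Node 3
(5, -3) — d to each: Node 1:1, Node 2:10, Node 3:9, Node 4:8 → nearest is Node 1
(-6, -3) — d to each: Node 1:10, Node 2:3, Node 3:2, Node 4:10 → nearest is Node 3
(4, -5) — d to each: Node 1:2, Node 2:9, Node 3:8, Node 4:10 → nearest is Node 1
Tally — Node 1:4, Node 3:3. Node 1 captures the most (4).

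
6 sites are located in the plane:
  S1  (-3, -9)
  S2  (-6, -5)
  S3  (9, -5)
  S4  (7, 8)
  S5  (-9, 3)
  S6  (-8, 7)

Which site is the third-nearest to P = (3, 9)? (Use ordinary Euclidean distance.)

Since √ is increasing, it suffices to compare squared distances:
|PS1|² = 36 + 324 = 360
|PS2|² = 81 + 196 = 277
|PS3|² = 36 + 196 = 232
|PS4|² = 16 + 1 = 17
|PS5|² = 144 + 36 = 180
|PS6|² = 121 + 4 = 125
Sorted ascending: S4, S6, S5, S3, … — the third-nearest is S5.

S5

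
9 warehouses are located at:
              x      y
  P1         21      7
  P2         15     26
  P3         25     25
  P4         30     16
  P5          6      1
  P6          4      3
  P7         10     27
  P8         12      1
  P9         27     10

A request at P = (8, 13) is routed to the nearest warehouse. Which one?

P6

Compare squared distances (the ordering matches that of the actual distances):
|PP1|² = (8−21)² + (13−7)² = 169 + 36 = 205
|PP2|² = (8−15)² + (13−26)² = 49 + 169 = 218
|PP3|² = (8−25)² + (13−25)² = 289 + 144 = 433
|PP4|² = (8−30)² + (13−16)² = 484 + 9 = 493
|PP5|² = (8−6)² + (13−1)² = 4 + 144 = 148
|PP6|² = (8−4)² + (13−3)² = 16 + 100 = 116
|PP7|² = (8−10)² + (13−27)² = 4 + 196 = 200
|PP8|² = (8−12)² + (13−1)² = 16 + 144 = 160
|PP9|² = (8−27)² + (13−10)² = 361 + 9 = 370
The smallest is to P6, so P lies in the Voronoi region of P6.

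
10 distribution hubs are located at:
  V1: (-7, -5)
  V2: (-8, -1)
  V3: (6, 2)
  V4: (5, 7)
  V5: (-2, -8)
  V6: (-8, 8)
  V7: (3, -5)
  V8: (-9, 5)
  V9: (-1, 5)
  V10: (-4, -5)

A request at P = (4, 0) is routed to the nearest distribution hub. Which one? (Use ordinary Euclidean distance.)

Compare squared distances (the ordering matches that of the actual distances):
|PV1|² = 121 + 25 = 146
|PV2|² = 144 + 1 = 145
|PV3|² = 4 + 4 = 8
|PV4|² = 1 + 49 = 50
|PV5|² = 36 + 64 = 100
|PV6|² = 144 + 64 = 208
|PV7|² = 1 + 25 = 26
|PV8|² = 169 + 25 = 194
|PV9|² = 25 + 25 = 50
d²(P, V10) = 64 + 25 = 89
V3 is nearest.

V3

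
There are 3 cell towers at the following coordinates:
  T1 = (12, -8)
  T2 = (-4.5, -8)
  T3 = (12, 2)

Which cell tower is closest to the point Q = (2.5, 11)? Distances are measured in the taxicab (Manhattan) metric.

T3

d(Q,T1) = |2.5−12| + |11−(-8)| = 9.5 + 19 = 28.5
d(Q,T2) = |2.5−(-4.5)| + |11−(-8)| = 7 + 19 = 26
d(Q,T3) = |2.5−12| + |11−2| = 9.5 + 9 = 18.5
Minimum is at T3.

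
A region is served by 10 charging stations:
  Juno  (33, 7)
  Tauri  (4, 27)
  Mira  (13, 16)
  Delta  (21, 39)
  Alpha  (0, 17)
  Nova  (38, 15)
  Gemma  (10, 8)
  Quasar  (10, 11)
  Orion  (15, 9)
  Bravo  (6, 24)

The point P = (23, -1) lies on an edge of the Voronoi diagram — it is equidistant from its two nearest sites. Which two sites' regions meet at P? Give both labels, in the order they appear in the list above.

Juno and Orion

Squared distances from P to each site:
d²(P, Juno) = (23−33)² + (-1−7)² = 100 + 64 = 164
d²(P, Tauri) = (23−4)² + (-1−27)² = 361 + 784 = 1145
d²(P, Mira) = (23−13)² + (-1−16)² = 100 + 289 = 389
d²(P, Delta) = (23−21)² + (-1−39)² = 4 + 1600 = 1604
d²(P, Alpha) = (23−0)² + (-1−17)² = 529 + 324 = 853
d²(P, Nova) = (23−38)² + (-1−15)² = 225 + 256 = 481
d²(P, Gemma) = (23−10)² + (-1−8)² = 169 + 81 = 250
d²(P, Quasar) = (23−10)² + (-1−11)² = 169 + 144 = 313
d²(P, Orion) = (23−15)² + (-1−9)² = 64 + 100 = 164
d²(P, Bravo) = (23−6)² + (-1−24)² = 289 + 625 = 914
P is equidistant from Juno and Orion (both at squared distance 164), and every other site is strictly farther — so P lies on the Juno–Orion Voronoi edge.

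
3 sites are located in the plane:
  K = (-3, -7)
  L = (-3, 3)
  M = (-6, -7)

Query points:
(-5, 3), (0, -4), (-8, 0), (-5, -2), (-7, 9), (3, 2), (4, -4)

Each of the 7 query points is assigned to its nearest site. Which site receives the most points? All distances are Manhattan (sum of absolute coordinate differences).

(-5, 3) — d to each: K:12, L:2, M:11 → nearest is L
(0, -4) — d to each: K:6, L:10, M:9 → nearest is K
(-8, 0) — d to each: K:12, L:8, M:9 → nearest is L
(-5, -2) — d to each: K:7, L:7, M:6 → nearest is M
(-7, 9) — d to each: K:20, L:10, M:17 → nearest is L
(3, 2) — d to each: K:15, L:7, M:18 → nearest is L
(4, -4) — d to each: K:10, L:14, M:13 → nearest is K
Tally — K:2, L:4, M:1. L captures the most (4).

L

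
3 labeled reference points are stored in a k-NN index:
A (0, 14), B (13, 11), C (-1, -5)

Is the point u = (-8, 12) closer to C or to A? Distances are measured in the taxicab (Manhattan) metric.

A

d(u,C) = |-8−(-1)| + |12−(-5)| = 7 + 17 = 24
d(u,A) = |-8−0| + |12−14| = 8 + 2 = 10
24 > 10, so A is closer.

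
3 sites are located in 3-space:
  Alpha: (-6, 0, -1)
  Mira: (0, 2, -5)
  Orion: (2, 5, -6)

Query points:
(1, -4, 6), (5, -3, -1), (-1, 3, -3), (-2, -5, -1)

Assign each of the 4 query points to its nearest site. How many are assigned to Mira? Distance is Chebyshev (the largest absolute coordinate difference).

2

(1, -4, 6) — d to each: Alpha:7, Mira:11, Orion:12 → nearest is Alpha
(5, -3, -1) — d to each: Alpha:11, Mira:5, Orion:8 → nearest is Mira
(-1, 3, -3) — d to each: Alpha:5, Mira:2, Orion:3 → nearest is Mira
(-2, -5, -1) — d to each: Alpha:5, Mira:7, Orion:10 → nearest is Alpha
2 of the 4 points have Mira as nearest.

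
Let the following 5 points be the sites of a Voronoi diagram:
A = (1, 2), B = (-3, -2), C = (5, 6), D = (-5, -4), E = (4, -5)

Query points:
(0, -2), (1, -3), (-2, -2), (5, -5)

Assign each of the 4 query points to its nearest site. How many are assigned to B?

(0, -2) — d² to each: A:17, B:9, C:89, D:29, E:25 → nearest is B
(1, -3) — d² to each: A:25, B:17, C:97, D:37, E:13 → nearest is E
(-2, -2) — d² to each: A:25, B:1, C:113, D:13, E:45 → nearest is B
(5, -5) — d² to each: A:65, B:73, C:121, D:101, E:1 → nearest is E
2 of the 4 points have B as nearest.

2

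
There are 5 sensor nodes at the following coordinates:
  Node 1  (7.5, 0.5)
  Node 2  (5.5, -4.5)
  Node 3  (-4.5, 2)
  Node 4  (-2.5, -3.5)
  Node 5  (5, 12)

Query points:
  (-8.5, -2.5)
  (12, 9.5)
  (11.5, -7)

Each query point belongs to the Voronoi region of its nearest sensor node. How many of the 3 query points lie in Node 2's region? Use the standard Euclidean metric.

(-8.5, -2.5) — d² to each: Node 1:265, Node 2:200, Node 3:36.25, Node 4:37, Node 5:392.5 → nearest is Node 3
(12, 9.5) — d² to each: Node 1:101.25, Node 2:238.25, Node 3:328.5, Node 4:379.25, Node 5:55.25 → nearest is Node 5
(11.5, -7) — d² to each: Node 1:72.25, Node 2:42.25, Node 3:337, Node 4:208.25, Node 5:403.25 → nearest is Node 2
1 of the 3 points has Node 2 as nearest.

1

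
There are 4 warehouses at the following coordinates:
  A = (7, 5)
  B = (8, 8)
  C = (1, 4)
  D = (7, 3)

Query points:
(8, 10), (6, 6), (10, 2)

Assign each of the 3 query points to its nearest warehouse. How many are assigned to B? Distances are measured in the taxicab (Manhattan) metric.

1

(8, 10) — d to each: A:6, B:2, C:13, D:8 → nearest is B
(6, 6) — d to each: A:2, B:4, C:7, D:4 → nearest is A
(10, 2) — d to each: A:6, B:8, C:11, D:4 → nearest is D
1 of the 3 points has B as nearest.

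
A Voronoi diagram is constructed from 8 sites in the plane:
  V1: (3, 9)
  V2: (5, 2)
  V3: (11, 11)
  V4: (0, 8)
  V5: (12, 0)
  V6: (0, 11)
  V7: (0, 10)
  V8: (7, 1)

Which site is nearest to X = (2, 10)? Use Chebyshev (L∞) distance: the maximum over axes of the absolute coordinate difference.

V1

d(X,V1) = max(1, 1) = 1
d(X,V2) = max(3, 8) = 8
d(X,V3) = max(9, 1) = 9
d(X,V4) = max(2, 2) = 2
d(X,V5) = max(10, 10) = 10
d(X,V6) = max(2, 1) = 2
d(X,V7) = max(2, 0) = 2
d(X,V8) = max(5, 9) = 9
Minimum is at V1.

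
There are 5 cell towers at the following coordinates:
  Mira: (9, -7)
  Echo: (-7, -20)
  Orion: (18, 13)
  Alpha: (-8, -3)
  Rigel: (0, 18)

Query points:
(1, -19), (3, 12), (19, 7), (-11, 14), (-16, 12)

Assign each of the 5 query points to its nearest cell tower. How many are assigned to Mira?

(1, -19) — d² to each: Mira:208, Echo:65, Orion:1313, Alpha:337, Rigel:1370 → nearest is Echo
(3, 12) — d² to each: Mira:397, Echo:1124, Orion:226, Alpha:346, Rigel:45 → nearest is Rigel
(19, 7) — d² to each: Mira:296, Echo:1405, Orion:37, Alpha:829, Rigel:482 → nearest is Orion
(-11, 14) — d² to each: Mira:841, Echo:1172, Orion:842, Alpha:298, Rigel:137 → nearest is Rigel
(-16, 12) — d² to each: Mira:986, Echo:1105, Orion:1157, Alpha:289, Rigel:292 → nearest is Alpha
0 of the 5 points have Mira as nearest.

0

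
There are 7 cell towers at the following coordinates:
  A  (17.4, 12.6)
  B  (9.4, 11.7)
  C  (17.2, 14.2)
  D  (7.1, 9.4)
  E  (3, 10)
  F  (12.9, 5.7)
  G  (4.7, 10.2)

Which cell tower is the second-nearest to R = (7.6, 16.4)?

Squared Euclidean distances:
|RA|² = 96.04 + 14.44 = 110.48
|RB|² = 3.24 + 22.09 = 25.33
|RC|² = 92.16 + 4.84 = 97
|RD|² = 0.25 + 49 = 49.25
|RE|² = 21.16 + 40.96 = 62.12
|RF|² = 28.09 + 114.49 = 142.58
|RG|² = 8.41 + 38.44 = 46.85
Sorted ascending: B, G, D, … — the second-nearest is G.

G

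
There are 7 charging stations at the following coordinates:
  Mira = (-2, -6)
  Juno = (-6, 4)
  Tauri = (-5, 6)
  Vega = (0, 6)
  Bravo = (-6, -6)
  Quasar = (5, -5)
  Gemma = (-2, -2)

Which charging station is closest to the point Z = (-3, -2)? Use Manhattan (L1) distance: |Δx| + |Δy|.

Gemma

d(Z, Mira) = |-3−(-2)| + |-2−(-6)| = 1 + 4 = 5
d(Z, Juno) = |-3−(-6)| + |-2−4| = 3 + 6 = 9
d(Z, Tauri) = |-3−(-5)| + |-2−6| = 2 + 8 = 10
d(Z, Vega) = |-3−0| + |-2−6| = 3 + 8 = 11
d(Z, Bravo) = |-3−(-6)| + |-2−(-6)| = 3 + 4 = 7
d(Z, Quasar) = |-3−5| + |-2−(-5)| = 8 + 3 = 11
d(Z, Gemma) = |-3−(-2)| + |-2−(-2)| = 1 + 0 = 1
Gemma is nearest.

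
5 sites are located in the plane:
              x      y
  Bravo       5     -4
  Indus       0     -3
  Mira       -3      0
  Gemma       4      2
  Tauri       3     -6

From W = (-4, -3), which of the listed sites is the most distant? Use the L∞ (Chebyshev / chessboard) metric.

d(W, Bravo) = max(9, 1) = 9
d(W, Indus) = max(4, 0) = 4
d(W, Mira) = max(1, 3) = 3
d(W, Gemma) = max(8, 5) = 8
d(W, Tauri) = max(7, 3) = 7
The largest is to Bravo.

Bravo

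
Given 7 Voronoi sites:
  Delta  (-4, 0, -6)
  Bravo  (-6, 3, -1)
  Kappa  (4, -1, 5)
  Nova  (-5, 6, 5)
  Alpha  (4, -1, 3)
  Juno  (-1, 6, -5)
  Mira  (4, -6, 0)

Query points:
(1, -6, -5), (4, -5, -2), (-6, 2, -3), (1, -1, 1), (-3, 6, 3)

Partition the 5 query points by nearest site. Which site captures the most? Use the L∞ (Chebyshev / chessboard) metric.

Mira

(1, -6, -5) — d to each: Delta:6, Bravo:9, Kappa:10, Nova:12, Alpha:8, Juno:12, Mira:5 → nearest is Mira
(4, -5, -2) — d to each: Delta:8, Bravo:10, Kappa:7, Nova:11, Alpha:5, Juno:11, Mira:2 → nearest is Mira
(-6, 2, -3) — d to each: Delta:3, Bravo:2, Kappa:10, Nova:8, Alpha:10, Juno:5, Mira:10 → nearest is Bravo
(1, -1, 1) — d to each: Delta:7, Bravo:7, Kappa:4, Nova:7, Alpha:3, Juno:7, Mira:5 → nearest is Alpha
(-3, 6, 3) — d to each: Delta:9, Bravo:4, Kappa:7, Nova:2, Alpha:7, Juno:8, Mira:12 → nearest is Nova
Tally — Bravo:1, Nova:1, Alpha:1, Mira:2. Mira captures the most (2).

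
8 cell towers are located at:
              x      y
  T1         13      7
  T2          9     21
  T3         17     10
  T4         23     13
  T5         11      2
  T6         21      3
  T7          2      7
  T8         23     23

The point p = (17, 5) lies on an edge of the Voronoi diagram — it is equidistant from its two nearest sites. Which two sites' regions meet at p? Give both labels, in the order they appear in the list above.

Squared distances from p to each site:
|pT1|² = 16 + 4 = 20
|pT2|² = 64 + 256 = 320
|pT3|² = 0 + 25 = 25
|pT4|² = 36 + 64 = 100
|pT5|² = 36 + 9 = 45
|pT6|² = 16 + 4 = 20
|pT7|² = 225 + 4 = 229
|pT8|² = 36 + 324 = 360
p is equidistant from T1 and T6 (both at squared distance 20), and every other site is strictly farther — so p lies on the T1–T6 Voronoi edge.

T1 and T6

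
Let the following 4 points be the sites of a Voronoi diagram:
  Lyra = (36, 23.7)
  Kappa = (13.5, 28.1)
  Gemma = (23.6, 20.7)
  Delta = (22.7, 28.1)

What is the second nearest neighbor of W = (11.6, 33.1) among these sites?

Delta

Since √ is increasing, it suffices to compare squared distances:
d²(W, Lyra) = 595.36 + 88.36 = 683.72
d²(W, Kappa) = 3.61 + 25 = 28.61
d²(W, Gemma) = 144 + 153.76 = 297.76
d²(W, Delta) = 123.21 + 25 = 148.21
Sorted ascending: Kappa, Delta, Gemma, … — the second-nearest is Delta.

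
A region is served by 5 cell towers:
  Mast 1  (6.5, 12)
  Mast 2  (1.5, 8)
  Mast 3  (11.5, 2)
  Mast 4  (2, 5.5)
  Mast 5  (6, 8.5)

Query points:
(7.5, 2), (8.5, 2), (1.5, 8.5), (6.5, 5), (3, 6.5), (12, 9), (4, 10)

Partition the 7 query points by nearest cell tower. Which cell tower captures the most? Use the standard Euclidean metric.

(7.5, 2) — d² to each: Mast 1:101, Mast 2:72, Mast 3:16, Mast 4:42.5, Mast 5:44.5 → nearest is Mast 3
(8.5, 2) — d² to each: Mast 1:104, Mast 2:85, Mast 3:9, Mast 4:54.5, Mast 5:48.5 → nearest is Mast 3
(1.5, 8.5) — d² to each: Mast 1:37.25, Mast 2:0.25, Mast 3:142.25, Mast 4:9.25, Mast 5:20.25 → nearest is Mast 2
(6.5, 5) — d² to each: Mast 1:49, Mast 2:34, Mast 3:34, Mast 4:20.5, Mast 5:12.5 → nearest is Mast 5
(3, 6.5) — d² to each: Mast 1:42.5, Mast 2:4.5, Mast 3:92.5, Mast 4:2, Mast 5:13 → nearest is Mast 4
(12, 9) — d² to each: Mast 1:39.25, Mast 2:111.25, Mast 3:49.25, Mast 4:112.25, Mast 5:36.25 → nearest is Mast 5
(4, 10) — d² to each: Mast 1:10.25, Mast 2:10.25, Mast 3:120.25, Mast 4:24.25, Mast 5:6.25 → nearest is Mast 5
Tally — Mast 2:1, Mast 3:2, Mast 4:1, Mast 5:3. Mast 5 captures the most (3).

Mast 5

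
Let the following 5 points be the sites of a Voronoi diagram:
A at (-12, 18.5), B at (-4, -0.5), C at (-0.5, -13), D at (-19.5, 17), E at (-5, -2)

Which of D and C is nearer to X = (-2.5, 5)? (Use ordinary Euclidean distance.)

C

Compare squared distances:
|XD|² = (-2.5−(-19.5))² + (5−17)² = 289 + 144 = 433
|XC|² = (-2.5−(-0.5))² + (5−(-13))² = 4 + 324 = 328
433 > 328, so C is closer.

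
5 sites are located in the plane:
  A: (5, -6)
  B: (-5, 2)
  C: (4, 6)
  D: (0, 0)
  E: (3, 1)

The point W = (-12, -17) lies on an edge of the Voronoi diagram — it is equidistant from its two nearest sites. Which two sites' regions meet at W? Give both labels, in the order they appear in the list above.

A and B

Squared distances from W to each site:
|WA|² = (-12−5)² + (-17−(-6))² = 289 + 121 = 410
|WB|² = (-12−(-5))² + (-17−2)² = 49 + 361 = 410
|WC|² = (-12−4)² + (-17−6)² = 256 + 529 = 785
|WD|² = (-12−0)² + (-17−0)² = 144 + 289 = 433
|WE|² = (-12−3)² + (-17−1)² = 225 + 324 = 549
W is equidistant from A and B (both at squared distance 410), and every other site is strictly farther — so W lies on the A–B Voronoi edge.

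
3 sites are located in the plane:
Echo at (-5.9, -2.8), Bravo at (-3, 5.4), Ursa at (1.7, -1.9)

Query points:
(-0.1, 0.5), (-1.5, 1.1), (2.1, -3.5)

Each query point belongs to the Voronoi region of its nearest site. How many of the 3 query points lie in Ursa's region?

(-0.1, 0.5) — d² to each: Echo:44.53, Bravo:32.42, Ursa:9 → nearest is Ursa
(-1.5, 1.1) — d² to each: Echo:34.57, Bravo:20.74, Ursa:19.24 → nearest is Ursa
(2.1, -3.5) — d² to each: Echo:64.49, Bravo:105.22, Ursa:2.72 → nearest is Ursa
3 of the 3 points have Ursa as nearest.

3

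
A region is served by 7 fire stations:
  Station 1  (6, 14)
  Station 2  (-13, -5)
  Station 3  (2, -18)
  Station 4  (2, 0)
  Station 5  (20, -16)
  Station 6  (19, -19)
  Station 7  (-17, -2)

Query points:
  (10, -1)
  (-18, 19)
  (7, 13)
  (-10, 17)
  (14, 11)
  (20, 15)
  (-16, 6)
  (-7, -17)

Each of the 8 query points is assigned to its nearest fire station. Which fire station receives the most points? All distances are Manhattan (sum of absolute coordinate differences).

(10, -1) — d to each: Station 1:19, Station 2:27, Station 3:25, Station 4:9, Station 5:25, Station 6:27, Station 7:28 → nearest is Station 4
(-18, 19) — d to each: Station 1:29, Station 2:29, Station 3:57, Station 4:39, Station 5:73, Station 6:75, Station 7:22 → nearest is Station 7
(7, 13) — d to each: Station 1:2, Station 2:38, Station 3:36, Station 4:18, Station 5:42, Station 6:44, Station 7:39 → nearest is Station 1
(-10, 17) — d to each: Station 1:19, Station 2:25, Station 3:47, Station 4:29, Station 5:63, Station 6:65, Station 7:26 → nearest is Station 1
(14, 11) — d to each: Station 1:11, Station 2:43, Station 3:41, Station 4:23, Station 5:33, Station 6:35, Station 7:44 → nearest is Station 1
(20, 15) — d to each: Station 1:15, Station 2:53, Station 3:51, Station 4:33, Station 5:31, Station 6:35, Station 7:54 → nearest is Station 1
(-16, 6) — d to each: Station 1:30, Station 2:14, Station 3:42, Station 4:24, Station 5:58, Station 6:60, Station 7:9 → nearest is Station 7
(-7, -17) — d to each: Station 1:44, Station 2:18, Station 3:10, Station 4:26, Station 5:28, Station 6:28, Station 7:25 → nearest is Station 3
Tally — Station 1:4, Station 3:1, Station 4:1, Station 7:2. Station 1 captures the most (4).

Station 1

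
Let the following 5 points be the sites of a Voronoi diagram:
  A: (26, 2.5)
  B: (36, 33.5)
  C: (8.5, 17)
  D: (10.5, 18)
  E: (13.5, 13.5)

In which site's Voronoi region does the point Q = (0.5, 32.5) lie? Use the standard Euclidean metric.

Compare squared distances (the ordering matches that of the actual distances):
|QA|² = (0.5−26)² + (32.5−2.5)² = 650.25 + 900 = 1550.25
|QB|² = (0.5−36)² + (32.5−33.5)² = 1260.25 + 1 = 1261.25
|QC|² = (0.5−8.5)² + (32.5−17)² = 64 + 240.25 = 304.25
|QD|² = (0.5−10.5)² + (32.5−18)² = 100 + 210.25 = 310.25
|QE|² = (0.5−13.5)² + (32.5−13.5)² = 169 + 361 = 530
The smallest is to C, so Q lies in the Voronoi region of C.

C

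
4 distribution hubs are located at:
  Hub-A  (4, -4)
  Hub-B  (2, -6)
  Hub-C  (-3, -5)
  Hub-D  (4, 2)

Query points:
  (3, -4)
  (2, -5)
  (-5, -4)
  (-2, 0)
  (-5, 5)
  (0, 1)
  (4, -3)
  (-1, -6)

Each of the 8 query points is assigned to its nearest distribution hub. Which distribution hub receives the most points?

(3, -4) — d² to each: Hub-A:1, Hub-B:5, Hub-C:37, Hub-D:37 → nearest is Hub-A
(2, -5) — d² to each: Hub-A:5, Hub-B:1, Hub-C:25, Hub-D:53 → nearest is Hub-B
(-5, -4) — d² to each: Hub-A:81, Hub-B:53, Hub-C:5, Hub-D:117 → nearest is Hub-C
(-2, 0) — d² to each: Hub-A:52, Hub-B:52, Hub-C:26, Hub-D:40 → nearest is Hub-C
(-5, 5) — d² to each: Hub-A:162, Hub-B:170, Hub-C:104, Hub-D:90 → nearest is Hub-D
(0, 1) — d² to each: Hub-A:41, Hub-B:53, Hub-C:45, Hub-D:17 → nearest is Hub-D
(4, -3) — d² to each: Hub-A:1, Hub-B:13, Hub-C:53, Hub-D:25 → nearest is Hub-A
(-1, -6) — d² to each: Hub-A:29, Hub-B:9, Hub-C:5, Hub-D:89 → nearest is Hub-C
Tally — Hub-A:2, Hub-B:1, Hub-C:3, Hub-D:2. Hub-C captures the most (3).

Hub-C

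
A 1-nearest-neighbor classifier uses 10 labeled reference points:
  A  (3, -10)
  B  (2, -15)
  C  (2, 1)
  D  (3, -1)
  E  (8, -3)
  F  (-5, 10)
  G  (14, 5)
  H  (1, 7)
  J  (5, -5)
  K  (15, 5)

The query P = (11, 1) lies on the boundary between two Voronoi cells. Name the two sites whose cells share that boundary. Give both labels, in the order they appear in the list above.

E and G

Squared distances from P to each site:
|PA|² = (11−3)² + (1−(-10))² = 64 + 121 = 185
|PB|² = (11−2)² + (1−(-15))² = 81 + 256 = 337
|PC|² = (11−2)² + (1−1)² = 81 + 0 = 81
|PD|² = (11−3)² + (1−(-1))² = 64 + 4 = 68
|PE|² = (11−8)² + (1−(-3))² = 9 + 16 = 25
|PF|² = (11−(-5))² + (1−10)² = 256 + 81 = 337
|PG|² = (11−14)² + (1−5)² = 9 + 16 = 25
|PH|² = (11−1)² + (1−7)² = 100 + 36 = 136
|PJ|² = (11−5)² + (1−(-5))² = 36 + 36 = 72
|PK|² = (11−15)² + (1−5)² = 16 + 16 = 32
P is equidistant from E and G (both at squared distance 25), and every other site is strictly farther — so P lies on the E–G Voronoi edge.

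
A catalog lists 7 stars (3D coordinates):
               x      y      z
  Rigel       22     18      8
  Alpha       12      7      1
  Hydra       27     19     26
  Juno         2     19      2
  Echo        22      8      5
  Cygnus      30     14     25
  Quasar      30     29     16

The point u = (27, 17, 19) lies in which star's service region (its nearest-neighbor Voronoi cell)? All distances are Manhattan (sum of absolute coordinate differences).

Hydra

d(u, Rigel) = |27−22| + |17−18| + |19−8| = 5 + 1 + 11 = 17
d(u, Alpha) = |27−12| + |17−7| + |19−1| = 15 + 10 + 18 = 43
d(u, Hydra) = |27−27| + |17−19| + |19−26| = 0 + 2 + 7 = 9
d(u, Juno) = |27−2| + |17−19| + |19−2| = 25 + 2 + 17 = 44
d(u, Echo) = |27−22| + |17−8| + |19−5| = 5 + 9 + 14 = 28
d(u, Cygnus) = |27−30| + |17−14| + |19−25| = 3 + 3 + 6 = 12
d(u, Quasar) = |27−30| + |17−29| + |19−16| = 3 + 12 + 3 = 18
Minimum is at Hydra.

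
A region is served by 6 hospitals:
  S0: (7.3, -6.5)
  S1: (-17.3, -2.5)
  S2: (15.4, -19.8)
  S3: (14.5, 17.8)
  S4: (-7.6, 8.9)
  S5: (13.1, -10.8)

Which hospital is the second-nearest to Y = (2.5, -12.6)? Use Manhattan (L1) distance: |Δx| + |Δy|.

d(Y,S0) = |2.5−7.3| + |-12.6−(-6.5)| = 4.8 + 6.1 = 10.9
d(Y,S1) = |2.5−(-17.3)| + |-12.6−(-2.5)| = 19.8 + 10.1 = 29.9
d(Y,S2) = |2.5−15.4| + |-12.6−(-19.8)| = 12.9 + 7.2 = 20.1
d(Y,S3) = |2.5−14.5| + |-12.6−17.8| = 12 + 30.4 = 42.4
d(Y,S4) = |2.5−(-7.6)| + |-12.6−8.9| = 10.1 + 21.5 = 31.6
d(Y,S5) = |2.5−13.1| + |-12.6−(-10.8)| = 10.6 + 1.8 = 12.4
Sorted ascending: S0, S5, S2, … — the second-nearest is S5.

S5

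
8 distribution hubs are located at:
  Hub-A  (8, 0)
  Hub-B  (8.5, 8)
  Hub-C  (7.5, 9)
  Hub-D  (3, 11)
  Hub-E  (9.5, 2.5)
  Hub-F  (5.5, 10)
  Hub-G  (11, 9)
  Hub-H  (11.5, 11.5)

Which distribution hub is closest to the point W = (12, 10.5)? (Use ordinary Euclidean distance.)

Compare squared distances (the ordering matches that of the actual distances):
d²(W, Hub-A) = (12−8)² + (10.5−0)² = 16 + 110.25 = 126.25
d²(W, Hub-B) = (12−8.5)² + (10.5−8)² = 12.25 + 6.25 = 18.5
d²(W, Hub-C) = (12−7.5)² + (10.5−9)² = 20.25 + 2.25 = 22.5
d²(W, Hub-D) = (12−3)² + (10.5−11)² = 81 + 0.25 = 81.25
d²(W, Hub-E) = (12−9.5)² + (10.5−2.5)² = 6.25 + 64 = 70.25
d²(W, Hub-F) = (12−5.5)² + (10.5−10)² = 42.25 + 0.25 = 42.5
d²(W, Hub-G) = (12−11)² + (10.5−9)² = 1 + 2.25 = 3.25
d²(W, Hub-H) = (12−11.5)² + (10.5−11.5)² = 0.25 + 1 = 1.25
The smallest is to Hub-H, so W lies in the Voronoi region of Hub-H.

Hub-H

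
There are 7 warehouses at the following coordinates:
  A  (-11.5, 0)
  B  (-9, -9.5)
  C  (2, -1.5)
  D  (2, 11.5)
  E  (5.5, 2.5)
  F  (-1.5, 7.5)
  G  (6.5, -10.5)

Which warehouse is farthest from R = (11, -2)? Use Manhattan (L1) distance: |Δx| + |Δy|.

B

d(R,A) = |11−(-11.5)| + |-2−0| = 22.5 + 2 = 24.5
d(R,B) = |11−(-9)| + |-2−(-9.5)| = 20 + 7.5 = 27.5
d(R,C) = |11−2| + |-2−(-1.5)| = 9 + 0.5 = 9.5
d(R,D) = |11−2| + |-2−11.5| = 9 + 13.5 = 22.5
d(R,E) = |11−5.5| + |-2−2.5| = 5.5 + 4.5 = 10
d(R,F) = |11−(-1.5)| + |-2−7.5| = 12.5 + 9.5 = 22
d(R,G) = |11−6.5| + |-2−(-10.5)| = 4.5 + 8.5 = 13
The largest is to B.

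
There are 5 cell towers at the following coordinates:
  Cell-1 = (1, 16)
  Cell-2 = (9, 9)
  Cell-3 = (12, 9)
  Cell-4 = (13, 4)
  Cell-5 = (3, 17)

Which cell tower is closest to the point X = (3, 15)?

Cell-5

Squared Euclidean distances:
d²(X, Cell-1) = (3−1)² + (15−16)² = 4 + 1 = 5
d²(X, Cell-2) = (3−9)² + (15−9)² = 36 + 36 = 72
d²(X, Cell-3) = (3−12)² + (15−9)² = 81 + 36 = 117
d²(X, Cell-4) = (3−13)² + (15−4)² = 100 + 121 = 221
d²(X, Cell-5) = (3−3)² + (15−17)² = 0 + 4 = 4
Minimum is at Cell-5.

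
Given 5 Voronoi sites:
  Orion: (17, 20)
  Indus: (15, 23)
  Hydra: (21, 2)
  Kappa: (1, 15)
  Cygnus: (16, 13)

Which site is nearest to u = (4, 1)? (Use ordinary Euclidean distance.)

Kappa

Since √ is increasing, it suffices to compare squared distances:
d²(u, Orion) = (4−17)² + (1−20)² = 169 + 361 = 530
d²(u, Indus) = (4−15)² + (1−23)² = 121 + 484 = 605
d²(u, Hydra) = (4−21)² + (1−2)² = 289 + 1 = 290
d²(u, Kappa) = (4−1)² + (1−15)² = 9 + 196 = 205
d²(u, Cygnus) = (4−16)² + (1−13)² = 144 + 144 = 288
Kappa is nearest.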